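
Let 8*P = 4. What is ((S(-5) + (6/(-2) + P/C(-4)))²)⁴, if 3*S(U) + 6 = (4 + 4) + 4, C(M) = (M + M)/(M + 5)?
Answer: 6975757441/4294967296 ≈ 1.6242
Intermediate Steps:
P = ½ (P = (⅛)*4 = ½ ≈ 0.50000)
C(M) = 2*M/(5 + M) (C(M) = (2*M)/(5 + M) = 2*M/(5 + M))
S(U) = 2 (S(U) = -2 + ((4 + 4) + 4)/3 = -2 + (8 + 4)/3 = -2 + (⅓)*12 = -2 + 4 = 2)
((S(-5) + (6/(-2) + P/C(-4)))²)⁴ = ((2 + (6/(-2) + 1/(2*((2*(-4)/(5 - 4))))))²)⁴ = ((2 + (6*(-½) + 1/(2*((2*(-4)/1)))))²)⁴ = ((2 + (-3 + 1/(2*((2*(-4)*1)))))²)⁴ = ((2 + (-3 + (½)/(-8)))²)⁴ = ((2 + (-3 + (½)*(-⅛)))²)⁴ = ((2 + (-3 - 1/16))²)⁴ = ((2 - 49/16)²)⁴ = ((-17/16)²)⁴ = (289/256)⁴ = 6975757441/4294967296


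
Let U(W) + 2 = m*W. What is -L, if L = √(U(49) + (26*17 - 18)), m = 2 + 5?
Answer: -3*√85 ≈ -27.659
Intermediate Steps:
m = 7
U(W) = -2 + 7*W
L = 3*√85 (L = √((-2 + 7*49) + (26*17 - 18)) = √((-2 + 343) + (442 - 18)) = √(341 + 424) = √765 = 3*√85 ≈ 27.659)
-L = -3*√85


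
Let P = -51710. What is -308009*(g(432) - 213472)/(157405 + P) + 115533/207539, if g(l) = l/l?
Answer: 13645906766933256/21935834605 ≈ 6.2208e+5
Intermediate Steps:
g(l) = 1
-308009*(g(432) - 213472)/(157405 + P) + 115533/207539 = -308009*(1 - 213472)/(157405 - 51710) + 115533/207539 = -308009/(105695/(-213471)) + 115533*(1/207539) = -308009/(105695*(-1/213471)) + 115533/207539 = -308009/(-105695/213471) + 115533/207539 = -308009*(-213471/105695) + 115533/207539 = 65750989239/105695 + 115533/207539 = 13645906766933256/21935834605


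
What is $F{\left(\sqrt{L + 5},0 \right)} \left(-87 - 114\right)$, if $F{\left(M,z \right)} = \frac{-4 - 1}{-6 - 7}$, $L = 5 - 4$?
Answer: $- \frac{1005}{13} \approx -77.308$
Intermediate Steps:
$L = 1$ ($L = 5 - 4 = 1$)
$F{\left(M,z \right)} = \frac{5}{13}$ ($F{\left(M,z \right)} = - \frac{5}{-13} = \left(-5\right) \left(- \frac{1}{13}\right) = \frac{5}{13}$)
$F{\left(\sqrt{L + 5},0 \right)} \left(-87 - 114\right) = \frac{5 \left(-87 - 114\right)}{13} = \frac{5}{13} \left(-201\right) = - \frac{1005}{13}$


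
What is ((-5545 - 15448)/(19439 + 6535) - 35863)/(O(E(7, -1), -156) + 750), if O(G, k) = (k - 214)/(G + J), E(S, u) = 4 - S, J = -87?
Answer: -931526555/19587282 ≈ -47.558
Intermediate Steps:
O(G, k) = (-214 + k)/(-87 + G) (O(G, k) = (k - 214)/(G - 87) = (-214 + k)/(-87 + G))
((-5545 - 15448)/(19439 + 6535) - 35863)/(O(E(7, -1), -156) + 750) = ((-5545 - 15448)/(19439 + 6535) - 35863)/((-214 - 156)/(-87 + (4 - 1*7)) + 750) = (-20993/25974 - 35863)/(-370/(-87 + (4 - 7)) + 750) = (-20993*1/25974 - 35863)/(-370/(-87 - 3) + 750) = (-20993/25974 - 35863)/(-370/(-90) + 750) = -931526555/(25974*(-1/90*(-370) + 750)) = -931526555/(25974*(37/9 + 750)) = -931526555/(25974*6787/9) = -931526555/25974*9/6787 = -931526555/19587282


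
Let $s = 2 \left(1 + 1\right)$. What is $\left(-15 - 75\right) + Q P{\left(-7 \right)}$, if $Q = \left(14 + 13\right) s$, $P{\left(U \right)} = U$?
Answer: $-846$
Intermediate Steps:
$s = 4$ ($s = 2 \cdot 2 = 4$)
$Q = 108$ ($Q = \left(14 + 13\right) 4 = 27 \cdot 4 = 108$)
$\left(-15 - 75\right) + Q P{\left(-7 \right)} = \left(-15 - 75\right) + 108 \left(-7\right) = -90 - 756 = -846$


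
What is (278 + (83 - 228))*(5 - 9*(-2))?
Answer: 3059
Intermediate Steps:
(278 + (83 - 228))*(5 - 9*(-2)) = (278 - 145)*(5 + 18) = 133*23 = 3059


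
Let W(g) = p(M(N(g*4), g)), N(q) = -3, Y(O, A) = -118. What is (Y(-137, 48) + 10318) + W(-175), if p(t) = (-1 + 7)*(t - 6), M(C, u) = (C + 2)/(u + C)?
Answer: 904599/89 ≈ 10164.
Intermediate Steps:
M(C, u) = (2 + C)/(C + u)
p(t) = -36 + 6*t (p(t) = 6*(-6 + t) = -36 + 6*t)
W(g) = -36 - 6/(-3 + g) (W(g) = -36 + 6*((2 - 3)/(-3 + g)) = -36 + 6*(-1/(-3 + g)) = -36 - 6/(-3 + g))
(Y(-137, 48) + 10318) + W(-175) = (-118 + 10318) + 6*(17 - 6*(-175))/(-3 - 175) = 10200 + 6*(17 + 1050)/(-178) = 10200 + 6*(-1/178)*1067 = 10200 - 3201/89 = 904599/89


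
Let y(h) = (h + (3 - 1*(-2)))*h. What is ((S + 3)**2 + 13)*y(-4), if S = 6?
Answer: -376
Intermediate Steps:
y(h) = h*(5 + h) (y(h) = (h + (3 + 2))*h = (h + 5)*h = (5 + h)*h = h*(5 + h))
((S + 3)**2 + 13)*y(-4) = ((6 + 3)**2 + 13)*(-4*(5 - 4)) = (9**2 + 13)*(-4*1) = (81 + 13)*(-4) = 94*(-4) = -376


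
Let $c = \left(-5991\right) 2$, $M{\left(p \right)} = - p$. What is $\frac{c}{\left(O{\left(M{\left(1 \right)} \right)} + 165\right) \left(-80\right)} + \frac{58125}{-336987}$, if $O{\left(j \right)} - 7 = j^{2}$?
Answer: $\frac{538888039}{777316680} \approx 0.69327$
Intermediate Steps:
$c = -11982$
$O{\left(j \right)} = 7 + j^{2}$
$\frac{c}{\left(O{\left(M{\left(1 \right)} \right)} + 165\right) \left(-80\right)} + \frac{58125}{-336987} = - \frac{11982}{\left(\left(7 + \left(\left(-1\right) 1\right)^{2}\right) + 165\right) \left(-80\right)} + \frac{58125}{-336987} = - \frac{11982}{\left(\left(7 + \left(-1\right)^{2}\right) + 165\right) \left(-80\right)} + 58125 \left(- \frac{1}{336987}\right) = - \frac{11982}{\left(\left(7 + 1\right) + 165\right) \left(-80\right)} - \frac{19375}{112329} = - \frac{11982}{\left(8 + 165\right) \left(-80\right)} - \frac{19375}{112329} = - \frac{11982}{173 \left(-80\right)} - \frac{19375}{112329} = - \frac{11982}{-13840} - \frac{19375}{112329} = \left(-11982\right) \left(- \frac{1}{13840}\right) - \frac{19375}{112329} = \frac{5991}{6920} - \frac{19375}{112329} = \frac{538888039}{777316680}$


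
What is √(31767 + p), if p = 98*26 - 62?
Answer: √34253 ≈ 185.08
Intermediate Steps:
p = 2486 (p = 2548 - 62 = 2486)
√(31767 + p) = √(31767 + 2486) = √34253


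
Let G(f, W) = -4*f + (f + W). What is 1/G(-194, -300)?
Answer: 1/282 ≈ 0.0035461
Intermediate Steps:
G(f, W) = W - 3*f (G(f, W) = -4*f + (W + f) = W - 3*f)
1/G(-194, -300) = 1/(-300 - 3*(-194)) = 1/(-300 + 582) = 1/282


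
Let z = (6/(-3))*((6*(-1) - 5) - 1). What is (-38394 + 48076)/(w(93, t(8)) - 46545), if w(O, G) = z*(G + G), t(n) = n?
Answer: -9682/46161 ≈ -0.20974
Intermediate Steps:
z = 24 (z = (6*(-1/3))*((-6 - 5) - 1) = -2*(-11 - 1) = -2*(-12) = 24)
w(O, G) = 48*G (w(O, G) = 24*(G + G) = 24*(2*G) = 48*G)
(-38394 + 48076)/(w(93, t(8)) - 46545) = (-38394 + 48076)/(48*8 - 46545) = 9682/(384 - 46545) = 9682/(-46161) = 9682*(-1/46161) = -9682/46161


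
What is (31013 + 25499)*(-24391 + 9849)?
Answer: -821797504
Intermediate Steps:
(31013 + 25499)*(-24391 + 9849) = 56512*(-14542) = -821797504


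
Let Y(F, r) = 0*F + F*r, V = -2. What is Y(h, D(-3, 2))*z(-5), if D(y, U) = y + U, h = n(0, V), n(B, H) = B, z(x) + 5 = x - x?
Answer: 0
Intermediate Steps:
z(x) = -5 (z(x) = -5 + (x - x) = -5 + 0 = -5)
h = 0
D(y, U) = U + y
Y(F, r) = F*r (Y(F, r) = 0 + F*r = F*r)
Y(h, D(-3, 2))*z(-5) = (0*(2 - 3))*(-5) = (0*(-1))*(-5) = 0*(-5) = 0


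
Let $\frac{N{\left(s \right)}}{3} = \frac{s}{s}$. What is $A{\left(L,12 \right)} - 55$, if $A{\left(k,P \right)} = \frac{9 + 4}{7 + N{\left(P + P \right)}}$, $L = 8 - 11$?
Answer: $- \frac{537}{10} \approx -53.7$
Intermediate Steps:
$N{\left(s \right)} = 3$ ($N{\left(s \right)} = 3 \frac{s}{s} = 3 \cdot 1 = 3$)
$L = -3$
$A{\left(k,P \right)} = \frac{13}{10}$ ($A{\left(k,P \right)} = \frac{9 + 4}{7 + 3} = \frac{13}{10}$)
$A{\left(L,12 \right)} - 55 = \frac{13}{10} - 55 = - \frac{537}{10}$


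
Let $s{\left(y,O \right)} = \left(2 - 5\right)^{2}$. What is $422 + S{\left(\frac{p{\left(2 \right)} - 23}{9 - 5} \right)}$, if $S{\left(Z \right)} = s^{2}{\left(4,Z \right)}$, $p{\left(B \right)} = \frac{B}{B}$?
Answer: $503$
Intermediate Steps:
$p{\left(B \right)} = 1$
$s{\left(y,O \right)} = 9$ ($s{\left(y,O \right)} = \left(2 - 5\right)^{2} = \left(-3\right)^{2} = 9$)
$S{\left(Z \right)} = 81$ ($S{\left(Z \right)} = 9^{2} = 81$)
$422 + S{\left(\frac{p{\left(2 \right)} - 23}{9 - 5} \right)} = 422 + 81 = 503$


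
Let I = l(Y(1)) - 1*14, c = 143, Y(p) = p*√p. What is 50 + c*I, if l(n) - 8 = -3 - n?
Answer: -1380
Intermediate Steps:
Y(p) = p^(3/2)
l(n) = 5 - n (l(n) = 8 + (-3 - n) = 5 - n)
I = -10 (I = (5 - 1^(3/2)) - 1*14 = (5 - 1*1) - 14 = (5 - 1) - 14 = 4 - 14 = -10)
50 + c*I = 50 + 143*(-10) = 50 - 1430 = -1380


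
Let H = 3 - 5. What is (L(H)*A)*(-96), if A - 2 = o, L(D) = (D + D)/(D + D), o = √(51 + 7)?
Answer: -192 - 96*√58 ≈ -923.11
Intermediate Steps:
H = -2
o = √58 ≈ 7.6158
L(D) = 1 (L(D) = (2*D)/((2*D)) = (2*D)*(1/(2*D)) = 1)
A = 2 + √58 ≈ 9.6158
(L(H)*A)*(-96) = (1*(2 + √58))*(-96) = (2 + √58)*(-96) = -192 - 96*√58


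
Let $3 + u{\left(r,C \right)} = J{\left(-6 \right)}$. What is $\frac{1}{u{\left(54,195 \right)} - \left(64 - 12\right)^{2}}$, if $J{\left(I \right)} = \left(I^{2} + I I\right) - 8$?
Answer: $- \frac{1}{2643} \approx -0.00037836$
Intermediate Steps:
$J{\left(I \right)} = -8 + 2 I^{2}$ ($J{\left(I \right)} = \left(I^{2} + I^{2}\right) - 8 = 2 I^{2} - 8 = -8 + 2 I^{2}$)
$u{\left(r,C \right)} = 61$ ($u{\left(r,C \right)} = -3 - \left(8 - 2 \left(-6\right)^{2}\right) = -3 + \left(-8 + 2 \cdot 36\right) = -3 + \left(-8 + 72\right) = -3 + 64 = 61$)
$\frac{1}{u{\left(54,195 \right)} - \left(64 - 12\right)^{2}} = \frac{1}{61 - \left(64 - 12\right)^{2}} = \frac{1}{61 - 52^{2}} = \frac{1}{61 - 2704} = \frac{1}{-2643} = - \frac{1}{2643}$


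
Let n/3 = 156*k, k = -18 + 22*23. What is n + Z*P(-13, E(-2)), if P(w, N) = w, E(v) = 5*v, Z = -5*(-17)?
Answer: 227279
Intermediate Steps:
Z = 85
k = 488 (k = -18 + 506 = 488)
n = 228384 (n = 3*(156*488) = 3*76128 = 228384)
n + Z*P(-13, E(-2)) = 228384 + 85*(-13) = 228384 - 1105 = 227279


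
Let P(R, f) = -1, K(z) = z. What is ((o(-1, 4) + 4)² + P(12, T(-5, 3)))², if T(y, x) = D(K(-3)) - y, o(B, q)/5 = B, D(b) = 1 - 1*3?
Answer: 0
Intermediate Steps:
D(b) = -2 (D(b) = 1 - 3 = -2)
o(B, q) = 5*B
T(y, x) = -2 - y
((o(-1, 4) + 4)² + P(12, T(-5, 3)))² = ((5*(-1) + 4)² - 1)² = ((-5 + 4)² - 1)² = ((-1)² - 1)² = (1 - 1)² = 0² = 0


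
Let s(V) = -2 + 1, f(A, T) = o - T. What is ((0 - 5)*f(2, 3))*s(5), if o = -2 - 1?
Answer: -30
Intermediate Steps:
o = -3
f(A, T) = -3 - T
s(V) = -1
((0 - 5)*f(2, 3))*s(5) = ((0 - 5)*(-3 - 1*3))*(-1) = -5*(-3 - 3)*(-1) = -5*(-6)*(-1) = 30*(-1) = -30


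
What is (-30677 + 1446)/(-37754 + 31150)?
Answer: 29231/6604 ≈ 4.4263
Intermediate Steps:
(-30677 + 1446)/(-37754 + 31150) = -29231/(-6604) = -29231*(-1/6604) = 29231/6604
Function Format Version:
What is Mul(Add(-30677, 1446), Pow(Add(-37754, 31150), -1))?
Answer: Rational(29231, 6604) ≈ 4.4263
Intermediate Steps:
Mul(Add(-30677, 1446), Pow(Add(-37754, 31150), -1)) = Mul(-29231, Pow(-6604, -1)) = Mul(-29231, Rational(-1, 6604)) = Rational(29231, 6604)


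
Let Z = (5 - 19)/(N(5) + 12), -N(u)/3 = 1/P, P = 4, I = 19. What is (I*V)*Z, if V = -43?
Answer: 45752/45 ≈ 1016.7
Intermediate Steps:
N(u) = -¾ (N(u) = -3/4 = -3*¼ = -¾)
Z = -56/45 (Z = (5 - 19)/(-¾ + 12) = -14/45/4 = -14*4/45 = -56/45 ≈ -1.2444)
(I*V)*Z = (19*(-43))*(-56/45) = -817*(-56/45) = 45752/45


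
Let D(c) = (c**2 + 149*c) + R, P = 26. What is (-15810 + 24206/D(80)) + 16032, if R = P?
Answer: 2048509/9173 ≈ 223.32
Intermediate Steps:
R = 26
D(c) = 26 + c**2 + 149*c (D(c) = (c**2 + 149*c) + 26 = 26 + c**2 + 149*c)
(-15810 + 24206/D(80)) + 16032 = (-15810 + 24206/(26 + 80**2 + 149*80)) + 16032 = (-15810 + 24206/(26 + 6400 + 11920)) + 16032 = (-15810 + 24206/18346) + 16032 = (-15810 + 24206*(1/18346)) + 16032 = (-15810 + 12103/9173) + 16032 = -145013027/9173 + 16032 = 2048509/9173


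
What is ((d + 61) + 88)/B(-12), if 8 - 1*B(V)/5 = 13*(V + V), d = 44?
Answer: 193/1600 ≈ 0.12063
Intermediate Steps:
B(V) = 40 - 130*V (B(V) = 40 - 65*(V + V) = 40 - 65*2*V = 40 - 130*V)
((d + 61) + 88)/B(-12) = ((44 + 61) + 88)/(40 - 130*(-12)) = (105 + 88)/(40 + 1560) = 193/1600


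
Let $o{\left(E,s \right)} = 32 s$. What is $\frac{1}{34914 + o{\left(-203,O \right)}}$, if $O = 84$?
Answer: $\frac{1}{37602} \approx 2.6594 \cdot 10^{-5}$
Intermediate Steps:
$\frac{1}{34914 + o{\left(-203,O \right)}} = \frac{1}{34914 + 32 \cdot 84} = \frac{1}{34914 + 2688} = \frac{1}{37602}$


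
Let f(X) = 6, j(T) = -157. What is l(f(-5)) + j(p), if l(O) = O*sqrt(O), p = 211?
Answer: -157 + 6*sqrt(6) ≈ -142.30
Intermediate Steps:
l(O) = O**(3/2)
l(f(-5)) + j(p) = 6**(3/2) - 157 = 6*sqrt(6) - 157 = -157 + 6*sqrt(6)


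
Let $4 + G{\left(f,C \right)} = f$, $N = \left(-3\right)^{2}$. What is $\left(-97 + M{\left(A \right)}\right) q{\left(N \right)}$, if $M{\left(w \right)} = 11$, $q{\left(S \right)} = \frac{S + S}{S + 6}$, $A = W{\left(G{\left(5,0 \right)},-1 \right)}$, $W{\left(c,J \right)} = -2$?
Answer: $- \frac{516}{5} \approx -103.2$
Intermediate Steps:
$N = 9$
$G{\left(f,C \right)} = -4 + f$
$A = -2$
$q{\left(S \right)} = \frac{2 S}{6 + S}$
$\left(-97 + M{\left(A \right)}\right) q{\left(N \right)} = \left(-97 + 11\right) 2 \cdot 9 \frac{1}{6 + 9} = - 86 \cdot 2 \cdot 9 \cdot \frac{1}{15} = \left(-86\right) \frac{6}{5} = - \frac{516}{5}$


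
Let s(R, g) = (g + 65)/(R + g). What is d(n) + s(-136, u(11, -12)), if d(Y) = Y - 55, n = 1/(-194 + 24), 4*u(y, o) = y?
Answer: -5030153/90610 ≈ -55.514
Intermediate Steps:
u(y, o) = y/4
n = -1/170 (n = 1/(-170) = -1/170 ≈ -0.0058824)
s(R, g) = (65 + g)/(R + g)
d(Y) = -55 + Y
d(n) + s(-136, u(11, -12)) = (-55 - 1/170) + (65 + (¼)*11)/(-136 + (¼)*11) = -9351/170 + (65 + 11/4)/(-136 + 11/4) = -9351/170 + (271/4)/(-533/4) = -9351/170 - 4/533*271/4 = -9351/170 - 271/533 = -5030153/90610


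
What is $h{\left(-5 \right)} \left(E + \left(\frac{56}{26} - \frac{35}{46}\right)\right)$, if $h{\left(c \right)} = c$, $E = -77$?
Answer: $\frac{226065}{598} \approx 378.04$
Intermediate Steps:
$h{\left(-5 \right)} \left(E + \left(\frac{56}{26} - \frac{35}{46}\right)\right) = - 5 \left(-77 + \left(\frac{56}{26} - \frac{35}{46}\right)\right) = - 5 \left(-77 + \left(56 \cdot \frac{1}{26} - \frac{35}{46}\right)\right) = - 5 \left(-77 + \left(\frac{28}{13} - \frac{35}{46}\right)\right) = - 5 \left(-77 + \frac{833}{598}\right) = \left(-5\right) \left(- \frac{45213}{598}\right) = \frac{226065}{598}$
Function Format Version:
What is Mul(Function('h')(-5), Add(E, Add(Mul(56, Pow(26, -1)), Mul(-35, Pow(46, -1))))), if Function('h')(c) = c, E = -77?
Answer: Rational(226065, 598) ≈ 378.04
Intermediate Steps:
Mul(Function('h')(-5), Add(E, Add(Mul(56, Pow(26, -1)), Mul(-35, Pow(46, -1))))) = Mul(-5, Add(-77, Add(Mul(56, Pow(26, -1)), Mul(-35, Pow(46, -1))))) = Mul(-5, Add(-77, Add(Mul(56, Rational(1, 26)), Mul(-35, Rational(1, 46))))) = Mul(-5, Add(-77, Add(Rational(28, 13), Rational(-35, 46)))) = Mul(-5, Add(-77, Rational(833, 598))) = Mul(-5, Rational(-45213, 598)) = Rational(226065, 598)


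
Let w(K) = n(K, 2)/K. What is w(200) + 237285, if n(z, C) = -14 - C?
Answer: 5932123/25 ≈ 2.3729e+5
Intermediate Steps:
w(K) = -16/K (w(K) = (-14 - 1*2)/K = (-14 - 2)/K = -16/K)
w(200) + 237285 = -16/200 + 237285 = -16*1/200 + 237285 = -2/25 + 237285 = 5932123/25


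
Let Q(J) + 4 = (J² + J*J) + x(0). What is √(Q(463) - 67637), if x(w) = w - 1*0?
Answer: √361097 ≈ 600.91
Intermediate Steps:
x(w) = w (x(w) = w + 0 = w)
Q(J) = -4 + 2*J² (Q(J) = -4 + ((J² + J*J) + 0) = -4 + ((J² + J²) + 0) = -4 + (2*J² + 0) = -4 + 2*J²)
√(Q(463) - 67637) = √((-4 + 2*463²) - 67637) = √((-4 + 2*214369) - 67637) = √((-4 + 428738) - 67637) = √(428734 - 67637) = √361097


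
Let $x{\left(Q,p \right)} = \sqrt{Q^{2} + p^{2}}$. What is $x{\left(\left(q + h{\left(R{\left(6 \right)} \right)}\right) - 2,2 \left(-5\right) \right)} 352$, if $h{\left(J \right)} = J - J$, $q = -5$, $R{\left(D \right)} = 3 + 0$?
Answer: $352 \sqrt{149} \approx 4296.7$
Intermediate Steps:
$R{\left(D \right)} = 3$
$h{\left(J \right)} = 0$
$x{\left(\left(q + h{\left(R{\left(6 \right)} \right)}\right) - 2,2 \left(-5\right) \right)} 352 = \sqrt{\left(\left(-5 + 0\right) - 2\right)^{2} + \left(2 \left(-5\right)\right)^{2}} \cdot 352 = \sqrt{\left(-5 - 2\right)^{2} + \left(-10\right)^{2}} \cdot 352 = \sqrt{\left(-7\right)^{2} + 100} \cdot 352 = \sqrt{49 + 100} \cdot 352 = \sqrt{149} \cdot 352 = 352 \sqrt{149}$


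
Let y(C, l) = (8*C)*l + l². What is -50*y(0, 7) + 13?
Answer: -2437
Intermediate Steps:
y(C, l) = l² + 8*C*l (y(C, l) = 8*C*l + l² = l² + 8*C*l)
-50*y(0, 7) + 13 = -350*(7 + 8*0) + 13 = -350*(7 + 0) + 13 = -350*7 + 13 = -50*49 + 13 = -2450 + 13 = -2437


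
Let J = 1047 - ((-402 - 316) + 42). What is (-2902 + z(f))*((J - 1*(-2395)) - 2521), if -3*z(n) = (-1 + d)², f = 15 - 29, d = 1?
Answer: -4634494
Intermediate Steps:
J = 1723 (J = 1047 - (-718 + 42) = 1047 - 1*(-676) = 1047 + 676 = 1723)
f = -14
z(n) = 0 (z(n) = -(-1 + 1)²/3 = -⅓*0² = -⅓*0 = 0)
(-2902 + z(f))*((J - 1*(-2395)) - 2521) = (-2902 + 0)*((1723 - 1*(-2395)) - 2521) = -2902*((1723 + 2395) - 2521) = -2902*(4118 - 2521) = -2902*1597 = -4634494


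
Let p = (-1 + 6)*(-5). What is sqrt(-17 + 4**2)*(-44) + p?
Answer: -25 - 44*I ≈ -25.0 - 44.0*I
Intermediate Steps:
p = -25 (p = 5*(-5) = -25)
sqrt(-17 + 4**2)*(-44) + p = sqrt(-17 + 4**2)*(-44) - 25 = sqrt(-17 + 16)*(-44) - 25 = sqrt(-1)*(-44) - 25 = I*(-44) - 25 = -44*I - 25 = -25 - 44*I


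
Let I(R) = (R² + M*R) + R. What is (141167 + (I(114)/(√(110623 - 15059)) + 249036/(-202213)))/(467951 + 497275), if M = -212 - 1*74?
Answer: 28545553535/195181245138 - 3249*√23891/7686738122 ≈ 0.14619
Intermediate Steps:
M = -286 (M = -212 - 74 = -286)
I(R) = R² - 285*R (I(R) = (R² - 286*R) + R = R² - 285*R)
(141167 + (I(114)/(√(110623 - 15059)) + 249036/(-202213)))/(467951 + 497275) = (141167 + ((114*(-285 + 114))/(√(110623 - 15059)) + 249036/(-202213)))/(467951 + 497275) = (141167 + ((114*(-171))/(√95564) + 249036*(-1/202213)))/965226 = (141167 + (-19494*√23891/47782 - 249036/202213))*(1/965226) = (141167 + (-9747*√23891/23891 - 249036/202213))*(1/965226) = (141167 + (-249036/202213 - 9747*√23891/23891))*(1/965226) = (28545553535/202213 - 9747*√23891/23891)*(1/965226) = 28545553535/195181245138 - 3249*√23891/7686738122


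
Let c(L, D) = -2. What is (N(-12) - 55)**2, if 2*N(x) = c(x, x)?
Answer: 3136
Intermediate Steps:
N(x) = -1 (N(x) = (1/2)*(-2) = -1)
(N(-12) - 55)**2 = (-1 - 55)**2 = (-56)**2 = 3136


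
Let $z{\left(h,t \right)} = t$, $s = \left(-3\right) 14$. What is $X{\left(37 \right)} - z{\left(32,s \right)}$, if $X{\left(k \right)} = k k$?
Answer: $1411$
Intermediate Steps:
$s = -42$
$X{\left(k \right)} = k^{2}$
$X{\left(37 \right)} - z{\left(32,s \right)} = 37^{2} - -42 = 1369 + 42 = 1411$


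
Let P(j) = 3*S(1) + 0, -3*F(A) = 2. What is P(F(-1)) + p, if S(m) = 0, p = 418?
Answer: 418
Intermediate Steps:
F(A) = -⅔ (F(A) = -⅓*2 = -⅔)
P(j) = 0 (P(j) = 3*0 + 0 = 0 + 0 = 0)
P(F(-1)) + p = 0 + 418 = 418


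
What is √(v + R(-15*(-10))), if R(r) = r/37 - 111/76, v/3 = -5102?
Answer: I*√30252324837/1406 ≈ 123.71*I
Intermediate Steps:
v = -15306 (v = 3*(-5102) = -15306)
R(r) = -111/76 + r/37 (R(r) = r*(1/37) - 111*1/76 = r/37 - 111/76 = -111/76 + r/37)
√(v + R(-15*(-10))) = √(-15306 + (-111/76 + (-15*(-10))/37)) = √(-15306 + (-111/76 + (1/37)*150)) = √(-15306 + (-111/76 + 150/37)) = √(-15306 + 7293/2812) = √(-43033179/2812) = I*√30252324837/1406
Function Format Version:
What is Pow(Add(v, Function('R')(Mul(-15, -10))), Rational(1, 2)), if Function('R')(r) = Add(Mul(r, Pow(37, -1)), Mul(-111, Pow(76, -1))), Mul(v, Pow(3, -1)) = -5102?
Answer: Mul(Rational(1, 1406), I, Pow(30252324837, Rational(1, 2))) ≈ Mul(123.71, I)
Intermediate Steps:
v = -15306 (v = Mul(3, -5102) = -15306)
Function('R')(r) = Add(Rational(-111, 76), Mul(Rational(1, 37), r)) (Function('R')(r) = Add(Mul(r, Rational(1, 37)), Mul(-111, Rational(1, 76))) = Add(Mul(Rational(1, 37), r), Rational(-111, 76)) = Add(Rational(-111, 76), Mul(Rational(1, 37), r)))
Pow(Add(v, Function('R')(Mul(-15, -10))), Rational(1, 2)) = Pow(Add(-15306, Add(Rational(-111, 76), Mul(Rational(1, 37), Mul(-15, -10)))), Rational(1, 2)) = Pow(Add(-15306, Add(Rational(-111, 76), Mul(Rational(1, 37), 150))), Rational(1, 2)) = Pow(Add(-15306, Add(Rational(-111, 76), Rational(150, 37))), Rational(1, 2)) = Pow(Add(-15306, Rational(7293, 2812)), Rational(1, 2)) = Pow(Rational(-43033179, 2812), Rational(1, 2)) = Mul(Rational(1, 1406), I, Pow(30252324837, Rational(1, 2)))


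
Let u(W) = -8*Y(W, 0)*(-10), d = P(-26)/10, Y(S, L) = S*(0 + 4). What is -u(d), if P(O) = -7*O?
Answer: -5824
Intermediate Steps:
Y(S, L) = 4*S (Y(S, L) = S*4 = 4*S)
d = 91/5 (d = -7*(-26)/10 = 182*(⅒) = 91/5 ≈ 18.200)
u(W) = 320*W (u(W) = -32*W*(-10) = 320*W)
-u(d) = -320*91/5 = -1*5824 = -5824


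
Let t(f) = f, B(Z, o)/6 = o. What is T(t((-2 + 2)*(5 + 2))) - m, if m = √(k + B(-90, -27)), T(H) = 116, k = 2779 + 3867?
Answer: 116 - 2*√1621 ≈ 35.477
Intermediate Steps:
B(Z, o) = 6*o
k = 6646
m = 2*√1621 (m = √(6646 + 6*(-27)) = √(6646 - 162) = √6484 = 2*√1621 ≈ 80.523)
T(t((-2 + 2)*(5 + 2))) - m = 116 - 2*√1621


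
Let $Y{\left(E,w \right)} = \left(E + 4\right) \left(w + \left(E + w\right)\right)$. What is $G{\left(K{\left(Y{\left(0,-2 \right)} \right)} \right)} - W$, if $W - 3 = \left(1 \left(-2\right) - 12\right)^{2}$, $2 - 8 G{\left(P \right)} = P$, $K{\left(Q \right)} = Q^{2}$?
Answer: $- \frac{923}{4} \approx -230.75$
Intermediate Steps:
$Y{\left(E,w \right)} = \left(4 + E\right) \left(E + 2 w\right)$
$G{\left(P \right)} = \frac{1}{4} - \frac{P}{8}$
$W = 199$ ($W = 3 + \left(1 \left(-2\right) - 12\right)^{2} = 3 + \left(-2 - 12\right)^{2} = 3 + \left(-14\right)^{2} = 3 + 196 = 199$)
$G{\left(K{\left(Y{\left(0,-2 \right)} \right)} \right)} - W = \left(\frac{1}{4} - \frac{\left(0^{2} + 4 \cdot 0 + 8 \left(-2\right) + 2 \cdot 0 \left(-2\right)\right)^{2}}{8}\right) - 199 = \left(\frac{1}{4} - \frac{\left(0 + 0 - 16 + 0\right)^{2}}{8}\right) - 199 = \left(\frac{1}{4} - \frac{\left(-16\right)^{2}}{8}\right) - 199 = \left(\frac{1}{4} - 32\right) - 199 = - \frac{127}{4} - 199 = - \frac{923}{4}$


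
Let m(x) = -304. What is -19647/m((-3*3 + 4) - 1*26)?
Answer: 19647/304 ≈ 64.628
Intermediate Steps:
-19647/m((-3*3 + 4) - 1*26) = -19647/(-304) = -19647*(-1/304) = 19647/304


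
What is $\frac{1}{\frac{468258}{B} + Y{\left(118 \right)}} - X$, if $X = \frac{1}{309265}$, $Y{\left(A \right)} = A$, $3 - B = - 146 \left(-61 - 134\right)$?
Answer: $\frac{2933651969}{298012702240} \approx 0.009844$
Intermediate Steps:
$B = -28467$ ($B = 3 - - 146 \left(-61 - 134\right) = 3 - \left(-146\right) \left(-195\right) = 3 - 28470 = -28467$)
$X = \frac{1}{309265} \approx 3.2335 \cdot 10^{-6}$
$\frac{1}{\frac{468258}{B} + Y{\left(118 \right)}} - X = \frac{1}{\frac{468258}{-28467} + 118} - \frac{1}{309265} = \frac{1}{468258 \left(- \frac{1}{28467}\right) + 118} - \frac{1}{309265} = \frac{1}{- \frac{156086}{9489} + 118} - \frac{1}{309265} = \frac{1}{\frac{963616}{9489}} - \frac{1}{309265} = \frac{9489}{963616} - \frac{1}{309265} = \frac{2933651969}{298012702240}$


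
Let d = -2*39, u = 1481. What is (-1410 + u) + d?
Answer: -7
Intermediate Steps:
d = -78
(-1410 + u) + d = (-1410 + 1481) - 78 = 71 - 78 = -7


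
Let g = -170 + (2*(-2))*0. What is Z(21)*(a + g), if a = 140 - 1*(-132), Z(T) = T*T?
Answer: 44982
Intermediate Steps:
Z(T) = T²
a = 272 (a = 140 + 132 = 272)
g = -170 (g = -170 - 4*0 = -170 + 0 = -170)
Z(21)*(a + g) = 21²*(272 - 170) = 441*102 = 44982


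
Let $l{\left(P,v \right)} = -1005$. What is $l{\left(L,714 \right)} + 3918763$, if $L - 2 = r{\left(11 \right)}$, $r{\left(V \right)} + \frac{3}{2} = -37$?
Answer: $3917758$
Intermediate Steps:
$r{\left(V \right)} = - \frac{77}{2}$ ($r{\left(V \right)} = - \frac{3}{2} - 37 = - \frac{77}{2}$)
$L = - \frac{73}{2}$ ($L = 2 - \frac{77}{2} = - \frac{73}{2} \approx -36.5$)
$l{\left(L,714 \right)} + 3918763 = -1005 + 3918763 = 3917758$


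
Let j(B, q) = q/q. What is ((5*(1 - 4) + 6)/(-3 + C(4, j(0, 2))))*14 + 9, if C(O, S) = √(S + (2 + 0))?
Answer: 72 + 21*√3 ≈ 108.37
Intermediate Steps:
j(B, q) = 1
C(O, S) = √(2 + S) (C(O, S) = √(S + 2) = √(2 + S))
((5*(1 - 4) + 6)/(-3 + C(4, j(0, 2))))*14 + 9 = ((5*(1 - 4) + 6)/(-3 + √(2 + 1)))*14 + 9 = ((5*(-3) + 6)/(-3 + √3))*14 + 9 = ((-15 + 6)/(-3 + √3))*14 + 9 = -9/(-3 + √3)*14 + 9 = -126/(-3 + √3) + 9 = 9 - 126/(-3 + √3)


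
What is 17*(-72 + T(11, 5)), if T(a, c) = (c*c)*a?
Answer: 3451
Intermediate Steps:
T(a, c) = a*c² (T(a, c) = c²*a = a*c²)
17*(-72 + T(11, 5)) = 17*(-72 + 11*5²) = 17*(-72 + 11*25) = 17*(-72 + 275) = 17*203 = 3451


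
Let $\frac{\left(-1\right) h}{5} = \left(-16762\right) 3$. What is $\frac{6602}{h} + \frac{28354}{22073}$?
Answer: $\frac{3637386083}{2774907195} \approx 1.3108$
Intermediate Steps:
$h = 251430$ ($h = - 5 \left(\left(-16762\right) 3\right) = \left(-5\right) \left(-50286\right) = 251430$)
$\frac{6602}{h} + \frac{28354}{22073} = \frac{6602}{251430} + \frac{28354}{22073} = 6602 \cdot \frac{1}{251430} + 28354 \cdot \frac{1}{22073} = \frac{3301}{125715} + \frac{28354}{22073} = \frac{3637386083}{2774907195}$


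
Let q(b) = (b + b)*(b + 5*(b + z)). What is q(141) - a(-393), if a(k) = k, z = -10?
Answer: 224865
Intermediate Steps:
q(b) = 2*b*(-50 + 6*b) (q(b) = (b + b)*(b + 5*(b - 10)) = (2*b)*(b + 5*(-10 + b)) = (2*b)*(b + (-50 + 5*b)) = (2*b)*(-50 + 6*b) = 2*b*(-50 + 6*b))
q(141) - a(-393) = 4*141*(-25 + 3*141) - 1*(-393) = 4*141*(-25 + 423) + 393 = 4*141*398 + 393 = 224472 + 393 = 224865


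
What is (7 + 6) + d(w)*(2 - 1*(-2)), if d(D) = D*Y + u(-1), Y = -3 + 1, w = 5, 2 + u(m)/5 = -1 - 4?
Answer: -167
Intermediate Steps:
u(m) = -35 (u(m) = -10 + 5*(-1 - 4) = -10 + 5*(-5) = -10 - 25 = -35)
Y = -2
d(D) = -35 - 2*D (d(D) = D*(-2) - 35 = -2*D - 35 = -35 - 2*D)
(7 + 6) + d(w)*(2 - 1*(-2)) = (7 + 6) + (-35 - 2*5)*(2 - 1*(-2)) = 13 + (-35 - 10)*(2 + 2) = 13 - 45*4 = 13 - 180 = -167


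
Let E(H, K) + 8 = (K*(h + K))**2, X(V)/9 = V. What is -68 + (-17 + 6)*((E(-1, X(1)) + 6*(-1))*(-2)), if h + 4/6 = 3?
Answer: 228512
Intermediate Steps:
h = 7/3 (h = -2/3 + 3 = 7/3 ≈ 2.3333)
X(V) = 9*V
E(H, K) = -8 + K**2*(7/3 + K)**2 (E(H, K) = -8 + (K*(7/3 + K))**2 = -8 + K**2*(7/3 + K)**2)
-68 + (-17 + 6)*((E(-1, X(1)) + 6*(-1))*(-2)) = -68 + (-17 + 6)*(((-8 + (9*1)**2*(7 + 3*(9*1))**2/9) + 6*(-1))*(-2)) = -68 - 11*((-8 + (1/9)*9**2*(7 + 3*9)**2) - 6)*(-2) = -68 - 11*((-8 + (1/9)*81*(7 + 27)**2) - 6)*(-2) = -68 - 11*((-8 + (1/9)*81*34**2) - 6)*(-2) = -68 - 11*((-8 + (1/9)*81*1156) - 6)*(-2) = -68 - 11*((-8 + 10404) - 6)*(-2) = -68 - 11*(10396 - 6)*(-2) = -68 - 114290*(-2) = -68 - 11*(-20780) = -68 + 228580 = 228512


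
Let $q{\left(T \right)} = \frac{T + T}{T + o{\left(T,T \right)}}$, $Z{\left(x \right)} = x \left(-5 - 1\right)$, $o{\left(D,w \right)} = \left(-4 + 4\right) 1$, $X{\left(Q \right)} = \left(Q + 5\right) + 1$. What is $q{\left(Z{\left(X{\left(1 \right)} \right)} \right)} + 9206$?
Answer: $9208$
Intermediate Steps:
$X{\left(Q \right)} = 6 + Q$ ($X{\left(Q \right)} = \left(5 + Q\right) + 1 = 6 + Q$)
$o{\left(D,w \right)} = 0$ ($o{\left(D,w \right)} = 0 \cdot 1 = 0$)
$Z{\left(x \right)} = - 6 x$ ($Z{\left(x \right)} = x \left(-6\right) = - 6 x$)
$q{\left(T \right)} = 2$ ($q{\left(T \right)} = \frac{T + T}{T + 0} = \frac{2 T}{T} = 2$)
$q{\left(Z{\left(X{\left(1 \right)} \right)} \right)} + 9206 = 2 + 9206 = 9208$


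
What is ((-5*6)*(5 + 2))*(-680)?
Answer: 142800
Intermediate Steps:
((-5*6)*(5 + 2))*(-680) = -30*7*(-680) = -210*(-680) = 142800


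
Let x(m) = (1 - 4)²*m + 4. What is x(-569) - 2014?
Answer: -7131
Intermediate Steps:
x(m) = 4 + 9*m (x(m) = (-3)²*m + 4 = 9*m + 4 = 4 + 9*m)
x(-569) - 2014 = (4 + 9*(-569)) - 2014 = (4 - 5121) - 2014 = -5117 - 2014 = -7131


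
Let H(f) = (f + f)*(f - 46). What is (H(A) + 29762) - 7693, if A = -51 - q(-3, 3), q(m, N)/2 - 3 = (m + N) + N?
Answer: 35803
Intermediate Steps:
q(m, N) = 6 + 2*m + 4*N (q(m, N) = 6 + 2*((m + N) + N) = 6 + 2*((N + m) + N) = 6 + 2*(m + 2*N) = 6 + (2*m + 4*N) = 6 + 2*m + 4*N)
A = -63 (A = -51 - (6 + 2*(-3) + 4*3) = -51 - (6 - 6 + 12) = -51 - 1*12 = -51 - 12 = -63)
H(f) = 2*f*(-46 + f) (H(f) = (2*f)*(-46 + f) = 2*f*(-46 + f))
(H(A) + 29762) - 7693 = (2*(-63)*(-46 - 63) + 29762) - 7693 = (2*(-63)*(-109) + 29762) - 7693 = (13734 + 29762) - 7693 = 43496 - 7693 = 35803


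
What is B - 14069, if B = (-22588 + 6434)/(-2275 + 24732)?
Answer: -315963687/22457 ≈ -14070.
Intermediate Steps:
B = -16154/22457 ≈ -0.71933
B - 14069 = -16154/22457 - 14069 = -315963687/22457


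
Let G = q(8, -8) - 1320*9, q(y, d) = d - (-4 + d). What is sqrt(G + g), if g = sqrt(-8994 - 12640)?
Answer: sqrt(-11876 + I*sqrt(21634)) ≈ 0.6748 + 108.98*I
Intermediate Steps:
q(y, d) = 4 (q(y, d) = d + (4 - d) = 4)
G = -11876 (G = 4 - 1320*9 = 4 - 110*108 = 4 - 11880 = -11876)
g = I*sqrt(21634) (g = sqrt(-21634) = I*sqrt(21634) ≈ 147.08*I)
sqrt(G + g) = sqrt(-11876 + I*sqrt(21634))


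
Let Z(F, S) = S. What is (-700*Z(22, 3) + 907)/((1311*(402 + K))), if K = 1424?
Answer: -1193/2393886 ≈ -0.00049835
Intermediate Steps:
(-700*Z(22, 3) + 907)/((1311*(402 + K))) = (-700*3 + 907)/((1311*(402 + 1424))) = (-2100 + 907)/((1311*1826)) = -1193/2393886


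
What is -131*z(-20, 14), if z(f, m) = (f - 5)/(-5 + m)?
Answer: 3275/9 ≈ 363.89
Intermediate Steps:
z(f, m) = (-5 + f)/(-5 + m)
-131*z(-20, 14) = -131*(-5 - 20)/(-5 + 14) = -131*(-25)/9 = -131*(-25/9) = 3275/9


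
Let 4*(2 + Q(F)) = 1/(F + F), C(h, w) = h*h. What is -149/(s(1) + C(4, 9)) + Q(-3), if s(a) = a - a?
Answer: -545/48 ≈ -11.354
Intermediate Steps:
C(h, w) = h²
Q(F) = -2 + 1/(8*F) (Q(F) = -2 + 1/(4*(F + F)) = -2 + 1/(4*((2*F))) = -2 + (1/(2*F))/4 = -2 + 1/(8*F))
s(a) = 0
-149/(s(1) + C(4, 9)) + Q(-3) = -149/(0 + 4²) + (-2 + (⅛)/(-3)) = -149/(0 + 16) + (-2 + (⅛)*(-⅓)) = -149/16 + (-2 - 1/24) = -149*1/16 - 49/24 = -149/16 - 49/24 = -545/48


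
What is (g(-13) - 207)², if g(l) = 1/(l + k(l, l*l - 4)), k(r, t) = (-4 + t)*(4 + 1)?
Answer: 26877307249/627264 ≈ 42849.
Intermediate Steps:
k(r, t) = -20 + 5*t (k(r, t) = (-4 + t)*5 = -20 + 5*t)
g(l) = 1/(-40 + l + 5*l²) (g(l) = 1/(l + (-20 + 5*(l*l - 4))) = 1/(l + (-20 + 5*(l² - 4))) = 1/(l + (-20 + 5*(-4 + l²))) = 1/(l + (-20 + (-20 + 5*l²))) = 1/(l + (-40 + 5*l²)) = 1/(-40 + l + 5*l²))
(g(-13) - 207)² = (1/(-40 - 13 + 5*(-13)²) - 207)² = (1/(-40 - 13 + 5*169) - 207)² = (1/(-40 - 13 + 845) - 207)² = (1/792 - 207)² = (-163943/792)² = 26877307249/627264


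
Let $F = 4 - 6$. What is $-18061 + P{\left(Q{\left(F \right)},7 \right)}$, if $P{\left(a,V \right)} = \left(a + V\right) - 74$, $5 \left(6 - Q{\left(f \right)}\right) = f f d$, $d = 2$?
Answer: $- \frac{90618}{5} \approx -18124.0$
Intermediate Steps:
$F = -2$ ($F = 4 - 6 = -2$)
$Q{\left(f \right)} = 6 - \frac{2 f^{2}}{5}$ ($Q{\left(f \right)} = 6 - \frac{f f 2}{5} = 6 - \frac{f^{2} \cdot 2}{5} = 6 - \frac{2 f^{2}}{5}$)
$P{\left(a,V \right)} = -74 + V + a$ ($P{\left(a,V \right)} = \left(V + a\right) - 74 = -74 + V + a$)
$-18061 + P{\left(Q{\left(F \right)},7 \right)} = -18061 + \left(-74 + 7 + \left(6 - \frac{2 \left(-2\right)^{2}}{5}\right)\right) = -18061 + \left(-74 + 7 + \left(6 - \frac{8}{5}\right)\right) = -18061 + \left(-74 + 7 + \frac{22}{5}\right) = -18061 - \frac{313}{5} = - \frac{90618}{5}$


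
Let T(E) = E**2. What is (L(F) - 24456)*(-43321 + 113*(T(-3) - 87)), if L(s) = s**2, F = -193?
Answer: -666963055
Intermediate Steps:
(L(F) - 24456)*(-43321 + 113*(T(-3) - 87)) = ((-193)**2 - 24456)*(-43321 + 113*((-3)**2 - 87)) = (37249 - 24456)*(-43321 + 113*(9 - 87)) = 12793*(-43321 + 113*(-78)) = 12793*(-43321 - 8814) = 12793*(-52135) = -666963055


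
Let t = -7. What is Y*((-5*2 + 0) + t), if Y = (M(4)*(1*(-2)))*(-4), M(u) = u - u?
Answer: 0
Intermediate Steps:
M(u) = 0
Y = 0 (Y = (0*(1*(-2)))*(-4) = (0*(-2))*(-4) = 0*(-4) = 0)
Y*((-5*2 + 0) + t) = 0*((-5*2 + 0) - 7) = 0*((-10 + 0) - 7) = 0*(-10 - 7) = 0*(-17) = 0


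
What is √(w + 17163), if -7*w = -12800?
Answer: √930587/7 ≈ 137.81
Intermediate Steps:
w = 12800/7 (w = -⅐*(-12800) = 12800/7 ≈ 1828.6)
√(w + 17163) = √(12800/7 + 17163) = √(132941/7) = √930587/7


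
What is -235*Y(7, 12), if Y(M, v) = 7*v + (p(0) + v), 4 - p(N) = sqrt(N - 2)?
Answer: -23500 + 235*I*sqrt(2) ≈ -23500.0 + 332.34*I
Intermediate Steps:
p(N) = 4 - sqrt(-2 + N) (p(N) = 4 - sqrt(N - 2) = 4 - sqrt(-2 + N))
Y(M, v) = 4 + 8*v - I*sqrt(2) (Y(M, v) = 7*v + ((4 - sqrt(-2 + 0)) + v) = 7*v + ((4 - sqrt(-2)) + v) = 7*v + ((4 - I*sqrt(2)) + v) = 7*v + (4 + v - I*sqrt(2)) = 4 + 8*v - I*sqrt(2))
-235*Y(7, 12) = -235*(4 + 8*12 - I*sqrt(2)) = -235*(4 + 96 - I*sqrt(2)) = -235*(100 - I*sqrt(2)) = -23500 + 235*I*sqrt(2)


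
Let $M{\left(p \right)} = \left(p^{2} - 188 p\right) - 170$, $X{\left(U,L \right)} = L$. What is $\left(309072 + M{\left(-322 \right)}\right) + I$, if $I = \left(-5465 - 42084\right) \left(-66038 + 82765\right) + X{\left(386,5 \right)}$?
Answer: $-794878996$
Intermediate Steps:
$M{\left(p \right)} = -170 + p^{2} - 188 p$
$I = -795352118$ ($I = \left(-5465 - 42084\right) \left(-66038 + 82765\right) + 5 = \left(-47549\right) 16727 + 5 = -795352123 + 5 = -795352118$)
$\left(309072 + M{\left(-322 \right)}\right) + I = \left(309072 - \left(-60366 - 103684\right)\right) - 795352118 = \left(309072 + \left(-170 + 103684 + 60536\right)\right) - 795352118 = \left(309072 + 164050\right) - 795352118 = 473122 - 795352118 = -794878996$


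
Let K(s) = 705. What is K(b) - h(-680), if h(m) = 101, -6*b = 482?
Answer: 604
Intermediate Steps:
b = -241/3 (b = -⅙*482 = -241/3 ≈ -80.333)
K(b) - h(-680) = 705 - 1*101 = 705 - 101 = 604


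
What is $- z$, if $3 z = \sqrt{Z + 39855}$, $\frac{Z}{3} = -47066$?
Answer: $- \frac{i \sqrt{101343}}{3} \approx - 106.11 i$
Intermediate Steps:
$Z = -141198$ ($Z = 3 \left(-47066\right) = -141198$)
$z = \frac{i \sqrt{101343}}{3}$ ($z = \frac{\sqrt{-141198 + 39855}}{3} = \frac{\sqrt{-101343}}{3} = \frac{i \sqrt{101343}}{3} \approx 106.11 i$)
$- z = - \frac{i \sqrt{101343}}{3}$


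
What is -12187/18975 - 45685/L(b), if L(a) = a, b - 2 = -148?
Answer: 865093573/2770350 ≈ 312.27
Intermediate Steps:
b = -146 (b = 2 - 148 = -146)
-12187/18975 - 45685/L(b) = -12187/18975 - 45685/(-146) = -12187*1/18975 - 45685*(-1/146) = -12187/18975 + 45685/146 = 865093573/2770350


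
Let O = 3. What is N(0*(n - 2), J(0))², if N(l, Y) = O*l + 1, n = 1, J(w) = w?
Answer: 1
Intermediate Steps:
N(l, Y) = 1 + 3*l (N(l, Y) = 3*l + 1 = 1 + 3*l)
N(0*(n - 2), J(0))² = (1 + 3*(0*(1 - 2)))² = (1 + 3*(0*(-1)))² = (1 + 3*0)² = (1 + 0)² = 1² = 1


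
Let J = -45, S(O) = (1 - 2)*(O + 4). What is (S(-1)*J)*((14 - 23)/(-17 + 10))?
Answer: 1215/7 ≈ 173.57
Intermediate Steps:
S(O) = -4 - O (S(O) = -(4 + O) = -4 - O)
(S(-1)*J)*((14 - 23)/(-17 + 10)) = ((-4 - 1*(-1))*(-45))*((14 - 23)/(-17 + 10)) = ((-4 + 1)*(-45))*(-9/(-7)) = (-3*(-45))*(-9*(-1/7)) = 135*(9/7) = 1215/7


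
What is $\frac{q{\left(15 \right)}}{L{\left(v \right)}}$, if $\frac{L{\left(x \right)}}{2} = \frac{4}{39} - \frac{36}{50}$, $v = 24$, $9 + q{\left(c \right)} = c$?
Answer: $- \frac{2925}{602} \approx -4.8588$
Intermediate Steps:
$q{\left(c \right)} = -9 + c$
$L{\left(x \right)} = - \frac{1204}{975}$ ($L{\left(x \right)} = 2 \left(\frac{4}{39} - \frac{36}{50}\right) = 2 \left(4 \cdot \frac{1}{39} - \frac{18}{25}\right) = 2 \left(\frac{4}{39} - \frac{18}{25}\right) = 2 \left(- \frac{602}{975}\right) = - \frac{1204}{975}$)
$\frac{q{\left(15 \right)}}{L{\left(v \right)}} = \frac{-9 + 15}{- \frac{1204}{975}} = 6 \left(- \frac{975}{1204}\right) = - \frac{2925}{602}$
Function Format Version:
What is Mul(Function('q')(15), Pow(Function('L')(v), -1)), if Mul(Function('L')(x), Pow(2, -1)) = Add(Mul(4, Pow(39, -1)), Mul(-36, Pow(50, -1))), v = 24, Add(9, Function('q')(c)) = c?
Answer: Rational(-2925, 602) ≈ -4.8588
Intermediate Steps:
Function('q')(c) = Add(-9, c)
Function('L')(x) = Rational(-1204, 975) (Function('L')(x) = Mul(2, Add(Mul(4, Pow(39, -1)), Mul(-36, Pow(50, -1)))) = Mul(2, Add(Mul(4, Rational(1, 39)), Mul(-36, Rational(1, 50)))) = Mul(2, Add(Rational(4, 39), Rational(-18, 25))) = Mul(2, Rational(-602, 975)) = Rational(-1204, 975))
Mul(Function('q')(15), Pow(Function('L')(v), -1)) = Mul(Add(-9, 15), Pow(Rational(-1204, 975), -1)) = Mul(6, Rational(-975, 1204)) = Rational(-2925, 602)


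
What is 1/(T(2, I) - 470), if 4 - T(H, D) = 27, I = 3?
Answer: -1/493 ≈ -0.0020284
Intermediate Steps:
T(H, D) = -23 (T(H, D) = 4 - 1*27 = 4 - 27 = -23)
1/(T(2, I) - 470) = 1/(-23 - 470) = 1/(-493) = -1/493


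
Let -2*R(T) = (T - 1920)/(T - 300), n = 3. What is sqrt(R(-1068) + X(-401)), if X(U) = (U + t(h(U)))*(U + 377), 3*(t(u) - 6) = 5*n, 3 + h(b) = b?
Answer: sqrt(13514263)/38 ≈ 96.741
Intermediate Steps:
h(b) = -3 + b
t(u) = 11 (t(u) = 6 + (5*3)/3 = 6 + (1/3)*15 = 6 + 5 = 11)
R(T) = -(-1920 + T)/(2*(-300 + T)) (R(T) = -(T - 1920)/(2*(T - 300)) = -(-1920 + T)/(2*(-300 + T)))
X(U) = (11 + U)*(377 + U) (X(U) = (U + 11)*(U + 377) = (11 + U)*(377 + U))
sqrt(R(-1068) + X(-401)) = sqrt((1920 - 1*(-1068))/(2*(-300 - 1068)) + (4147 + (-401)**2 + 388*(-401))) = sqrt((1/2)*(1920 + 1068)/(-1368) + (4147 + 160801 - 155588)) = sqrt((1/2)*(-1/1368)*2988 + 9360) = sqrt(-83/76 + 9360) = sqrt(711277/76) = sqrt(13514263)/38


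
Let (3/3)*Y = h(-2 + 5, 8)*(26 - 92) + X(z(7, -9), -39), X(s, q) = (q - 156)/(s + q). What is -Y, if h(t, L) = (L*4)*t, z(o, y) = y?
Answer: 101311/16 ≈ 6331.9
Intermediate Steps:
h(t, L) = 4*L*t (h(t, L) = (4*L)*t = 4*L*t)
X(s, q) = (-156 + q)/(q + s)
Y = -101311/16 (Y = (4*8*(-2 + 5))*(26 - 92) + (-156 - 39)/(-39 - 9) = (4*8*3)*(-66) - 195/(-48) = 96*(-66) - 1/48*(-195) = -6336 + 65/16 = -101311/16 ≈ -6331.9)
-Y = -1*(-101311/16) = 101311/16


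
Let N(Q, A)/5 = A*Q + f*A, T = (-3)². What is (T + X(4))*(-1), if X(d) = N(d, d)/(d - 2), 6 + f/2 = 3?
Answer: 11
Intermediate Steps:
f = -6 (f = -12 + 2*3 = -12 + 6 = -6)
T = 9
N(Q, A) = -30*A + 5*A*Q (N(Q, A) = 5*(A*Q - 6*A) = 5*(-6*A + A*Q) = -30*A + 5*A*Q)
X(d) = 5*d*(-6 + d)/(-2 + d) (X(d) = (5*d*(-6 + d))/(d - 2) = (5*d*(-6 + d))/(-2 + d) = 5*d*(-6 + d)/(-2 + d))
(T + X(4))*(-1) = (9 + 5*4*(-6 + 4)/(-2 + 4))*(-1) = (9 + 5*4*(-2)/2)*(-1) = (9 + 5*4*(½)*(-2))*(-1) = (9 - 20)*(-1) = -11*(-1) = 11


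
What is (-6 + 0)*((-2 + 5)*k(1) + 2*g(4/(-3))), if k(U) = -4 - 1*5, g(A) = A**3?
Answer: 1714/9 ≈ 190.44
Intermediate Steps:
k(U) = -9 (k(U) = -4 - 5 = -9)
(-6 + 0)*((-2 + 5)*k(1) + 2*g(4/(-3))) = (-6 + 0)*((-2 + 5)*(-9) + 2*(4/(-3))**3) = -6*(3*(-9) + 2*(4*(-1/3))**3) = -6*(-27 + 2*(-4/3)**3) = -6*(-27 + 2*(-64/27)) = -6*(-27 - 128/27) = -6*(-857/27) = 1714/9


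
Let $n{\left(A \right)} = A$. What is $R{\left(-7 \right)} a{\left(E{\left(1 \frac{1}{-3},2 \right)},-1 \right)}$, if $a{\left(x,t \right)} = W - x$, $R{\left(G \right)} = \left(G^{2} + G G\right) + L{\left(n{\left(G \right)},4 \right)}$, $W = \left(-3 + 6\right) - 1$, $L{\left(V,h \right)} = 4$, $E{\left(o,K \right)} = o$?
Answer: $238$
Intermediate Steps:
$W = 2$ ($W = 3 - 1 = 2$)
$R{\left(G \right)} = 4 + 2 G^{2}$ ($R{\left(G \right)} = \left(G^{2} + G G\right) + 4 = \left(G^{2} + G^{2}\right) + 4 = 2 G^{2} + 4 = 4 + 2 G^{2}$)
$a{\left(x,t \right)} = 2 - x$
$R{\left(-7 \right)} a{\left(E{\left(1 \frac{1}{-3},2 \right)},-1 \right)} = \left(4 + 2 \left(-7\right)^{2}\right) \left(2 - 1 \frac{1}{-3}\right) = \left(4 + 2 \cdot 49\right) \left(2 - 1 \left(- \frac{1}{3}\right)\right) = \left(4 + 98\right) \left(2 - - \frac{1}{3}\right) = 102 \left(2 + \frac{1}{3}\right) = 102 \cdot \frac{7}{3} = 238$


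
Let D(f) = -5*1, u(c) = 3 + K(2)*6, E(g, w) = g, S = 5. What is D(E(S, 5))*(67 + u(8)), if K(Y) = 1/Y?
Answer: -365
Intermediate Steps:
u(c) = 6 (u(c) = 3 + 6/2 = 3 + (½)*6 = 3 + 3 = 6)
D(f) = -5
D(E(S, 5))*(67 + u(8)) = -5*(67 + 6) = -5*73 = -365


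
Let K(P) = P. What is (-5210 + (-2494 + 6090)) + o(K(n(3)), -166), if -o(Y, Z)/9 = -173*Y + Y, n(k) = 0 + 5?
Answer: 6126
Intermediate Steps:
n(k) = 5
o(Y, Z) = 1548*Y (o(Y, Z) = -9*(-173*Y + Y) = -(-1548)*Y = 1548*Y)
(-5210 + (-2494 + 6090)) + o(K(n(3)), -166) = (-5210 + (-2494 + 6090)) + 1548*5 = (-5210 + 3596) + 7740 = -1614 + 7740 = 6126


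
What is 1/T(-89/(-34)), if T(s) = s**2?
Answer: 1156/7921 ≈ 0.14594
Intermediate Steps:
1/T(-89/(-34)) = 1/((-89/(-34))**2) = 1/((-89*(-1/34))**2) = 1/((89/34)**2) = 1/(7921/1156) = 1156/7921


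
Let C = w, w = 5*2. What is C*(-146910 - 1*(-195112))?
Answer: 482020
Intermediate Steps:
w = 10
C = 10
C*(-146910 - 1*(-195112)) = 10*(-146910 - 1*(-195112)) = 10*(-146910 + 195112) = 10*48202 = 482020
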